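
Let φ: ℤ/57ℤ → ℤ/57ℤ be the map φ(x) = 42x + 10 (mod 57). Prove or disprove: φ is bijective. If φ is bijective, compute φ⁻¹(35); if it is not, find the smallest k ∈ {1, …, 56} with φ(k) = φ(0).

19

By definition, injectivity means: for all u, v in the domain, φ(u) = φ(v) implies u = v.
We have gcd(42, 57) = 3 > 1. Taking u = 0 and v = 19: φ(0) = 10 and φ(19) = 42·19 + 10 = 808 ≡ 10 (mod 57).
So φ(0) = φ(19) while 0 ≠ 19, so φ is not injective, hence not bijective.
Since φ is not bijective, we find the least positive k with φ(k) = φ(0): this means 42k ≡ 0 (mod 57), i.e. 57 ∣ 42k. Since gcd(42, 57) = 3, dividing through by 3 this holds exactly when 19 ∣ 14k, and as gcd(14, 19) = 1, exactly when 19 ∣ k.
The smallest positive such k is 19.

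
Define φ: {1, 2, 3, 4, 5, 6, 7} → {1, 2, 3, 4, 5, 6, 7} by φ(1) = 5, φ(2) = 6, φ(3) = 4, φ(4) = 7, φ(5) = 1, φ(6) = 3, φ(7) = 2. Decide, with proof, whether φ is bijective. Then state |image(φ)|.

The values 5, 6, 4, 7, 1, 3, 2 are a permutation of {1, 2, 3, 4, 5, 6, 7}: each element appears exactly once.
So φ is injective and surjective, hence bijective.
The image of φ is {1, 2, 3, 4, 5, 6, 7}, which has 7 elements.

7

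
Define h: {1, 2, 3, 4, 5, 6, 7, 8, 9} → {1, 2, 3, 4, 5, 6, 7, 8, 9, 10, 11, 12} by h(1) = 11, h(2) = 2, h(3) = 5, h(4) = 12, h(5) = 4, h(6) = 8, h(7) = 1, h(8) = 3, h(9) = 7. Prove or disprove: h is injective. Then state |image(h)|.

9

The values h(1), …, h(9) are 11, 2, 5, 12, 4, 8, 1, 3, 7 — all distinct.
So h(x_1) = h(x_2) only when x_1 = x_2, and h is injective.
The image of h is {1, 2, 3, 4, 5, 7, 8, 11, 12}, which has 9 elements.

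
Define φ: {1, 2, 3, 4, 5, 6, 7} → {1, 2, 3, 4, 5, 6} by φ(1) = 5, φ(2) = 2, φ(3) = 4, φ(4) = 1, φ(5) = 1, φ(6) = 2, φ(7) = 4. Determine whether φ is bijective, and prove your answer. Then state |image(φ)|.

φ(4) = 1 = φ(5) with 4 ≠ 5, so φ is not injective, hence not bijective.
The image of φ is {1, 2, 4, 5}, which has 4 elements.

4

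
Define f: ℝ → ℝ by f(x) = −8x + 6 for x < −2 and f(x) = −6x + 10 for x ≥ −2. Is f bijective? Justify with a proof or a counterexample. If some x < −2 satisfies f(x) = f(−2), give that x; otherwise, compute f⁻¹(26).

Both pieces are strictly decreasing (slopes −8 and −6), so each is injective on its own interval.
The left piece maps (−∞, −2) onto (22, ∞); the right piece maps [−2, ∞) onto (−∞, 22].
Since 22 = 22, the images partition ℝ: f is injective and surjective, hence bijective.
Because the two images are disjoint, no x < −2 has f(x) = f(−2), so we compute f⁻¹(26): 26 lies in (22, ∞), so solve −8x + 6 = 26: x = (26 − 6)/(−8) = −5/2.

-5/2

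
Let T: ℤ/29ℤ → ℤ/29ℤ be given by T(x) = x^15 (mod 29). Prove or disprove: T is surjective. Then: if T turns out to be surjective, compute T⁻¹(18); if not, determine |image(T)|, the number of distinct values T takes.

11

Since 29 is prime, the nonzero elements of ℤ/29ℤ form a cyclic group of order 28.
As gcd(15, 28) = 1, raising to the 15th power is a bijection on this group: if s^15 ≡ t^15 then (st^{−1})^15 = 1, and the only element of order dividing gcd(15, 28) = 1 is 1, so s = t.
With T(0) = 0 this makes T injective on all of ℤ/29ℤ, hence bijective (finite equal-size domain and codomain). In particular T is surjective.
Since T is surjective, we find the preimage of 18. The inverse of x ↦ x^15 on (ℤ/29ℤ)^× is x ↦ x^15, because 15·15 = 225 = 8·28 + 1 ≡ 1 (mod 28) and x^{28} = 1 for x ≠ 0 (Fermat). So T⁻¹(18) = 18^15 mod 29.
Repeated squaring mod 29: 18^1 ≡ 18, 18^2 ≡ 18² = 324 ≡ 5, 18^4 ≡ 5² = 25, 18^8 ≡ 25² = 625 ≡ 16. Since 15 = 8 + 4 + 2 + 1, 18^15 ≡ 16·25·5·18: 16·25 = 400 ≡ 23, then 23·5 = 115 ≡ 28, then 28·18 = 504 ≡ 11. So 18^15 ≡ 11 (mod 29).
Hence T⁻¹(18) = 11.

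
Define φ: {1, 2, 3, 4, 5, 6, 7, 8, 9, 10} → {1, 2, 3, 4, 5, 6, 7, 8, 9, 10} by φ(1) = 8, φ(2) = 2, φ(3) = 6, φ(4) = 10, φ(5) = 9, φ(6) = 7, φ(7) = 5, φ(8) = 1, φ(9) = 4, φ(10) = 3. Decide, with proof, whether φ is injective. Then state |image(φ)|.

10

The values φ(1), …, φ(10) are 8, 2, 6, 10, 9, 7, 5, 1, 4, 3 — all distinct.
So φ(a) = φ(b) only when a = b, and φ is injective.
The image of φ is {1, 2, 3, 4, 5, 6, 7, 8, 9, 10}, which has 10 elements.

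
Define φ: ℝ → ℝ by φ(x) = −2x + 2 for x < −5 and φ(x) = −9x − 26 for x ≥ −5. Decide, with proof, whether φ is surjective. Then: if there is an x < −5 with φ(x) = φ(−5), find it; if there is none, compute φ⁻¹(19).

-17/2

Both pieces are strictly decreasing (slopes −2 and −9), so each is injective on its own interval.
The left piece maps (−∞, −5) onto (12, ∞); the right piece maps [−5, ∞) onto (−∞, 19].
The union (12, ∞) ∪ (−∞, 19] covers ℝ, so φ is surjective.
For the follow-up: the images overlap, so an x < −5 with φ(x) = φ(−5) exists. φ(−5) = 19; solving −2x + 2 = 19 for x < −5 gives x = (19 − 2)/(−2) = −17/2.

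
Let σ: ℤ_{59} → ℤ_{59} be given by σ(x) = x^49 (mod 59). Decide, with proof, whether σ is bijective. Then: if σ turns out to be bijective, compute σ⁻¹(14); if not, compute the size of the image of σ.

Since 59 is prime, the nonzero elements of ℤ_{59} form a cyclic group of order 58.
As gcd(49, 58) = 1, raising to the 49th power is a bijection on this group: if s^49 ≡ t^49 then (st^{−1})^49 = 1, and the only element of order dividing gcd(49, 58) = 1 is 1, so s = t.
With σ(0) = 0 this makes σ injective on all of ℤ_{59}, hence bijective (finite equal-size domain and codomain). In particular σ is bijective.
Since σ is bijective, we find the preimage of 14. The inverse of x ↦ x^49 on (ℤ_{59})^× is x ↦ x^45, because 49·45 = 2205 = 38·58 + 1 ≡ 1 (mod 58) and x^{58} = 1 for x ≠ 0 (Fermat). So σ⁻¹(14) = 14^45 mod 59.
Repeated squaring mod 59: 14^1 ≡ 14, 14^2 ≡ 14² = 196 ≡ 19, 14^4 ≡ 19² = 361 ≡ 7, 14^8 ≡ 7² = 49, 14^16 ≡ 49² = 2401 ≡ 41, 14^32 ≡ 41² = 1681 ≡ 29. Since 45 = 32 + 8 + 4 + 1, 14^45 ≡ 29·49·7·14: 29·49 = 1421 ≡ 5, then 5·7 = 35, then 35·14 = 490 ≡ 18. So 14^45 ≡ 18 (mod 59).
Hence σ⁻¹(14) = 18.

18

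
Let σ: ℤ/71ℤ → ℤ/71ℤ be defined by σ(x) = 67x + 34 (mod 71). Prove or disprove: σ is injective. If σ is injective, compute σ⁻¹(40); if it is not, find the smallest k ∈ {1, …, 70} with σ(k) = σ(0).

If σ(a) = σ(b), then 67a ≡ 67b (mod 71). Because gcd(67, 71) = 1, we may cancel 67 to get a ≡ b (mod 71).
Hence σ is injective.
We now compute 67⁻¹ mod 71 explicitly. Euclid's algorithm: 71 = 1·67 + 4, 67 = 16·4 + 3, 4 = 1·3 + 1; back-substituting gives 1 = 53·67 − 50·71, so 67⁻¹ ≡ 53 (mod 71).
Since σ is injective, we find σ⁻¹(40): we need 67x ≡ 40 − 34 ≡ 6 (mod 71). Using 67⁻¹ = 53: x ≡ 53·6 = 318 = 4·71 + 34, so x = 34.
Check: σ(34) = 67·34 + 34 = 2312 = 32·71 + 40 ≡ 40 (mod 71).

34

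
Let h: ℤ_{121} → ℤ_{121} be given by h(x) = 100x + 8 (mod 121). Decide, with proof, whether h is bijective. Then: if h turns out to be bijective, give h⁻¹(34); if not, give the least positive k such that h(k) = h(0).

By definition, h is injective when h(u) = h(v) forces u = v.
Suppose h(u) = h(v) in ℤ_{121}. Then 100u + 8 ≡ 100v + 8 (mod 121), hence 100(u − v) ≡ 0 (mod 121).
Since gcd(100, 121) = 1, 100 is invertible modulo 121, thus u − v ≡ 0 (mod 121), i.e. u = v.
We now compute 100⁻¹ mod 121 explicitly. Euclid's algorithm: 121 = 1·100 + 21, 100 = 4·21 + 16, 21 = 1·16 + 5, 16 = 3·5 + 1; back-substituting gives 1 = 23·100 − 19·121, so 100⁻¹ ≡ 23 (mod 121).
Then y ↦ 23(y − 8) is a two-sided inverse to h, so every y ∈ ℤ_{121} has a preimage.
Therefore h is bijective.
Since h is bijective, we compute h⁻¹(34): solve 100x + 8 ≡ 34 (mod 121), i.e. 100x ≡ 26 (mod 121).
Multiplying by 100⁻¹ = 23 gives x ≡ 23·26 = 598 = 4·121 + 114 ≡ 114 (mod 121).
Check: h(114) = 100·114 + 8 = 11408 = 94·121 + 34 ≡ 34 (mod 121).

114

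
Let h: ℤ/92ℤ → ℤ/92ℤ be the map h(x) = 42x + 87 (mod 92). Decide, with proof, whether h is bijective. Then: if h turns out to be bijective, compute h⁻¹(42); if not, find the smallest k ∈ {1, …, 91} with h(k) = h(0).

We have gcd(42, 92) = 2 > 1. Taking u = 0 and v = 46: h(0) = 87 and h(46) = 42·46 + 87 = 2019 ≡ 87 (mod 92).
So h(0) = h(46) while 0 ≠ 46, therefore h is not injective, hence not bijective.
Since h is not bijective, we find the least positive k with h(k) = h(0): this means 42k ≡ 0 (mod 92), i.e. 92 ∣ 42k. Since gcd(42, 92) = 2, dividing through by 2 this holds exactly when 46 ∣ 21k, and as gcd(21, 46) = 1, exactly when 46 ∣ k.
The smallest positive such k is 46.

46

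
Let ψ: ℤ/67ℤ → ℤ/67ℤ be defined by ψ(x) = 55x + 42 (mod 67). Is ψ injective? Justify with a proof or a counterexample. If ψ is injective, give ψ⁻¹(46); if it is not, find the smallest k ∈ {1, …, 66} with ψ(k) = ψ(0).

22

Suppose ψ(s) = ψ(t) in ℤ/67ℤ. Then 55s + 42 ≡ 55t + 42 (mod 67), so 55(s − t) ≡ 0 (mod 67).
Since gcd(55, 67) = 1, 55 is invertible modulo 67, hence s − t ≡ 0 (mod 67), i.e. s = t.
Thus ψ is injective.
We now compute 55⁻¹ mod 67 explicitly. Euclid's algorithm: 67 = 1·55 + 12, 55 = 4·12 + 7, 12 = 1·7 + 5, 7 = 1·5 + 2, 5 = 2·2 + 1; back-substituting gives 1 = 39·55 − 32·67, so 55⁻¹ ≡ 39 (mod 67).
Since ψ is injective, we compute ψ⁻¹(46): solve 55x + 42 ≡ 46 (mod 67), i.e. 55x ≡ 4 (mod 67).
Multiplying by 55⁻¹ = 39 gives x ≡ 39·4 = 156 = 2·67 + 22 ≡ 22 (mod 67).
Check: ψ(22) = 55·22 + 42 = 1252 = 18·67 + 46 ≡ 46 (mod 67).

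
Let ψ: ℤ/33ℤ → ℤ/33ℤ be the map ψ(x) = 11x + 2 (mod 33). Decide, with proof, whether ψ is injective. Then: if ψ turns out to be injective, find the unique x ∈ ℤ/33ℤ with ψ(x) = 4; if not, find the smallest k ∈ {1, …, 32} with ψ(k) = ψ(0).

We have gcd(11, 33) = 11 > 1. Taking a = 0 and b = 3: ψ(0) = 2 and ψ(3) = 11·3 + 2 = 35 ≡ 2 (mod 33).
So ψ(0) = ψ(3) while 0 ≠ 3, therefore ψ is not injective.
Since ψ is not injective, we find the least positive k with ψ(k) = ψ(0): this means 11k ≡ 0 (mod 33), i.e. 33 ∣ 11k. Since gcd(11, 33) = 11, dividing through by 11 this holds exactly when 3 ∣ k.
The smallest positive such k is 3.

3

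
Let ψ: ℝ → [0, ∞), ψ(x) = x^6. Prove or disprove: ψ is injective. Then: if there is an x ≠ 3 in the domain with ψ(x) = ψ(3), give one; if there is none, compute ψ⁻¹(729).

ψ(3) = 729 = (−3)^6 = ψ(−3) (since 6 is even), with 3 ≠ −3. So ψ is not injective.
For the follow-up, such an x exists: taking x = −3 ∈ ℝ gives ψ(−3) = 729 = ψ(3) with −3 ≠ 3.

-3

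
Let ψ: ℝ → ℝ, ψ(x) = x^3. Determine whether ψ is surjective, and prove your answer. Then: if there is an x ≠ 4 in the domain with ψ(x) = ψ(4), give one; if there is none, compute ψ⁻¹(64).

4

For any y ∈ ℝ, x = y^{1/3} ∈ ℝ gives ψ(x) = y, so ψ is surjective.
Since x ↦ x^3 is strictly increasing on ℝ, it is injective there, so no x ≠ 4 in the domain has ψ(x) = ψ(4). We therefore compute ψ⁻¹(64) = 64^{1/3} = 4 (indeed 4^3 = 64).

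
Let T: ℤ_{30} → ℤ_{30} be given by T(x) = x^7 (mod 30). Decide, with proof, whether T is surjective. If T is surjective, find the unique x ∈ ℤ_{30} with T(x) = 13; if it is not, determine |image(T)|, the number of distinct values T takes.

Computing x^7 mod 30 for each x (by repeated squaring, reducing mod 30 at every step), the values T(0), T(1), …, T(29) are: 0, 1, 8, 27, 4, 5, 6, 13, 2, 9, 10, 11, 18, 7, 14, 15, 16, 23, 12, 19, 20, 21, 28, 17, 24, 25, 26, 3, 22, 29.
Every element of ℤ_{30} appears exactly once in this list, so T is a bijection, and in particular surjective.
Since T is surjective, we read off the preimage of 13 from the same table: T(7) = 13, so T⁻¹(13) = 7.

7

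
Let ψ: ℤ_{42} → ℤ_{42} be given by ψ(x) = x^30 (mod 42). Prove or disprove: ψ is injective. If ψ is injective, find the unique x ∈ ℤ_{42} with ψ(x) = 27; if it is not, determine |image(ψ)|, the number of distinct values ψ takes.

ψ(2): Repeated squaring mod 42: 2^1 ≡ 2, 2^2 ≡ 2² = 4, 2^4 ≡ 4² = 16, 2^8 ≡ 16² = 256 ≡ 4, 2^16 ≡ 4² = 16. Since 30 = 16 + 8 + 4 + 2, 2^30 ≡ 16·4·16·4: 16·4 = 64 ≡ 22, then 22·16 = 352 ≡ 16, then 16·4 = 64 ≡ 22. So 2^30 ≡ 22 (mod 42).
ψ(4): Repeated squaring mod 42: 4^1 ≡ 4, 4^2 ≡ 4² = 16, 4^4 ≡ 16² = 256 ≡ 4, 4^8 ≡ 4² = 16, 4^16 ≡ 16² = 256 ≡ 4. Since 30 = 16 + 8 + 4 + 2, 4^30 ≡ 4·16·4·16: 4·16 = 64 ≡ 22, then 22·4 = 88 ≡ 4, then 4·16 = 64 ≡ 22. So 4^30 ≡ 22 (mod 42).
So ψ(2) = ψ(4) = 22 while 2 ≠ 4, hence ψ is not injective.
Since ψ is not injective, we determine |image(ψ)|. Computing x^30 mod 42 for each x (by repeated squaring, reducing mod 42 at every step), the values ψ(0), ψ(1), …, ψ(41) are: 0, 1, 22, 15, 22, 1, 36, 7, 22, 15, 22, 1, 36, 1, 28, 15, 22, 1, 36, 1, 22, 21, 22, 1, 36, 1, 22, 15, 28, 1, 36, 1, 22, 15, 22, 7, 36, 1, 22, 15, 22, 1.
The distinct values are {0, 1, 7, 15, 21, 22, 28, 36}; there are 8 of them.

8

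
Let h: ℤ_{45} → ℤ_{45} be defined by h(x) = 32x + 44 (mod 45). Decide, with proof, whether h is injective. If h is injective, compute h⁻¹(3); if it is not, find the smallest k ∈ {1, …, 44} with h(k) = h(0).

17

By definition, h is injective if h(x_1) = h(x_2) implies x_1 = x_2.
If h(x_1) = h(x_2), then 32x_1 ≡ 32x_2 (mod 45). Because gcd(32, 45) = 1, we may cancel 32 to get x_1 ≡ x_2 (mod 45).
Thus h is injective.
We now compute 32⁻¹ mod 45 explicitly. Euclid's algorithm: 45 = 1·32 + 13, 32 = 2·13 + 6, 13 = 2·6 + 1; back-substituting gives 1 = 38·32 − 27·45, so 32⁻¹ ≡ 38 (mod 45).
Since h is injective, we compute h⁻¹(3): solve 32x + 44 ≡ 3 (mod 45), i.e. 32x ≡ 4 (mod 45).
Multiplying by 32⁻¹ = 38 gives x ≡ 38·4 = 152 = 3·45 + 17 ≡ 17 (mod 45).
Check: h(17) = 32·17 + 44 = 588 = 13·45 + 3 ≡ 3 (mod 45).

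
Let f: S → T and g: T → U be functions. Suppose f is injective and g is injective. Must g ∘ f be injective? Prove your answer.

Suppose (g ∘ f)(x_1) = (g ∘ f)(x_2), i.e. g(f(x_1)) = g(f(x_2)).
Since g is injective, f(x_1) = f(x_2). Since f is injective, x_1 = x_2. So g ∘ f is injective.

injective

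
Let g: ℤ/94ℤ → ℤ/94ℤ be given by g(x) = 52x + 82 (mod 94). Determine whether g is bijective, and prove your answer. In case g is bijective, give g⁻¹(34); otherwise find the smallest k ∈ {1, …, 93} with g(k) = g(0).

Recall that injectivity means: for all s, t in the domain, g(s) = g(t) implies s = t.
We have gcd(52, 94) = 2 > 1. Taking s = 0 and t = 47: g(0) = 82 and g(47) = 52·47 + 82 = 2526 ≡ 82 (mod 94).
So g(0) = g(47) while 0 ≠ 47, hence g is not injective, hence not bijective.
Since g is not bijective, we find the least positive k with g(k) = g(0): this means 52k ≡ 0 (mod 94), i.e. 94 ∣ 52k. Since gcd(52, 94) = 2, dividing through by 2 this holds exactly when 47 ∣ 26k, and as gcd(26, 47) = 1, exactly when 47 ∣ k.
The smallest positive such k is 47.

47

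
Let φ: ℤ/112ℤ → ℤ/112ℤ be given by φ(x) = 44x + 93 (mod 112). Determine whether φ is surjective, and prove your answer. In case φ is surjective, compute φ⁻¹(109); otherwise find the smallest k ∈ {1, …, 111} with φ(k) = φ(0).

Since gcd(44, 112) = 4, we have 44x ≡ 0 (mod 4) for all x, so φ(x) ≡ 1 (mod 4).
But 0 ≢ 1 (mod 4), so 0 ∈ ℤ/112ℤ has no preimage. So φ is not surjective.
Since φ is not surjective, we find the least positive k with φ(k) = φ(0): this means 44k ≡ 0 (mod 112), i.e. 112 ∣ 44k. Since gcd(44, 112) = 4, dividing through by 4 this holds exactly when 28 ∣ 11k, and as gcd(11, 28) = 1, exactly when 28 ∣ k.
The smallest positive such k is 28.

28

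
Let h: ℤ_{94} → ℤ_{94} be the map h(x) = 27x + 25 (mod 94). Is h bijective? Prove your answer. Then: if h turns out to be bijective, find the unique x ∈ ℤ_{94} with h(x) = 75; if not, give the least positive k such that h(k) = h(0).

Recall that h is injective when h(x_1) = h(x_2) forces x_1 = x_2.
If h(x_1) = h(x_2), then 27x_1 ≡ 27x_2 (mod 94). Because gcd(27, 94) = 1, we may cancel 27 to get x_1 ≡ x_2 (mod 94).
We now compute 27⁻¹ mod 94 explicitly. Euclid's algorithm: 94 = 3·27 + 13, 27 = 2·13 + 1; back-substituting gives 1 = 7·27 − 2·94, so 27⁻¹ ≡ 7 (mod 94).
For any y ∈ ℤ_{94}, x = 7(y − 25) mod 94 satisfies h(x) = 27·7(y − 25) + 25 ≡ y (since 27·7 ≡ 1 mod 94). So every y has a preimage.
Thus h is bijective.
Since h is bijective, we compute h⁻¹(75): solve 27x + 25 ≡ 75 (mod 94), i.e. 27x ≡ 50 (mod 94).
Multiplying by 27⁻¹ = 7 gives x ≡ 7·50 = 350 = 3·94 + 68 ≡ 68 (mod 94).
Check: h(68) = 27·68 + 25 = 1861 = 19·94 + 75 ≡ 75 (mod 94).

68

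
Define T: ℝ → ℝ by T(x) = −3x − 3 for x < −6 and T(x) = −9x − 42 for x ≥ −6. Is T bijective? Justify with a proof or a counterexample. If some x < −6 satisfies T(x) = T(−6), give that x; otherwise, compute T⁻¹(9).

-17/3

Both pieces are strictly decreasing (slopes −3 and −9), so each is injective on its own interval.
The left piece maps (−∞, −6) onto (15, ∞); the right piece maps [−6, ∞) onto (−∞, 12].
The images leave a gap (15 has no preimage), so T is not surjective, hence not bijective.
Because the two images are disjoint, no x < −6 has T(x) = T(−6), so we compute T⁻¹(9): 9 lies in (−∞, 12], so solve −9x − 42 = 9: x = (9 + 42)/(−9) = −17/3.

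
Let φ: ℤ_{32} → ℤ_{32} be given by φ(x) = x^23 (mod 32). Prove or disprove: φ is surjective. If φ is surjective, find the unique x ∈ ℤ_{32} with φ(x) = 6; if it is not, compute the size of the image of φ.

17

φ(0) = 0^23 = 0.
φ(2): Repeated squaring mod 32: 2^1 ≡ 2, 2^2 ≡ 2² = 4, 2^4 ≡ 4² = 16, 2^8 ≡ 16² = 256 ≡ 0, 2^16 ≡ 0² = 0. Since 23 = 16 + 4 + 2 + 1, 2^23 ≡ 0·16·4·2: 0·16 = 0, then 0·4 = 0, then 0·2 = 0. So 2^23 ≡ 0 (mod 32).
So φ(0) = φ(2) = 0 while 0 ≠ 2, thus φ is not injective.
A non-injective map from the 32-element set ℤ_{32} to itself takes at most 31 distinct values, so it cannot be surjective. Hence φ is not surjective.
Since φ is not surjective, we determine |image(φ)|. Computing x^23 mod 32 for each x (by repeated squaring, reducing mod 32 at every step), the values φ(0), φ(1), …, φ(31) are: 0, 1, 0, 11, 0, 13, 0, 23, 0, 25, 0, 3, 0, 5, 0, 15, 0, 17, 0, 27, 0, 29, 0, 7, 0, 9, 0, 19, 0, 21, 0, 31.
The distinct values are {0, 1, 3, 5, 7, 9, 11, 13, 15, 17, 19, 21, 23, 25, 27, 29, 31}; there are 17 of them.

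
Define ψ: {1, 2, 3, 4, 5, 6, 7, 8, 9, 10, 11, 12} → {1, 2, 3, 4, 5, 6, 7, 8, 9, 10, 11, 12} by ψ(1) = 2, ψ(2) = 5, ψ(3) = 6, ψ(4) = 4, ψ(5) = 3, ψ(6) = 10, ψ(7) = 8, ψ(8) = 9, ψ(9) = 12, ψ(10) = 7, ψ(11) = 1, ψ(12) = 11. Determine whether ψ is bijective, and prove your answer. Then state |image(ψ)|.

12

The values 2, 5, 6, 4, 3, 10, 8, 9, 12, 7, 1, 11 are a permutation of {1, 2, 3, 4, 5, 6, 7, 8, 9, 10, 11, 12}: each element appears exactly once.
So ψ is injective and surjective, hence bijective.
The image of ψ is {1, 2, 3, 4, 5, 6, 7, 8, 9, 10, 11, 12}, which has 12 elements.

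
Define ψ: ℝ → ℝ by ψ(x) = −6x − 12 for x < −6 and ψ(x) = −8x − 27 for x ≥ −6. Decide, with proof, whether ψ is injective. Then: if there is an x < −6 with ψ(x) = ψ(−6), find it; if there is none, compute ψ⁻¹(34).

-23/3

Both pieces are strictly decreasing (slopes −6 and −8), so each is injective on its own interval.
The left piece maps (−∞, −6) onto (24, ∞); the right piece maps [−6, ∞) onto (−∞, 21].
These images are disjoint, so no value is attained by both pieces. So ψ is injective.
Because the two images are disjoint, no x < −6 has ψ(x) = ψ(−6), so we compute ψ⁻¹(34): 34 lies in (24, ∞), so solve −6x − 12 = 34: x = (34 + 12)/(−6) = −23/3.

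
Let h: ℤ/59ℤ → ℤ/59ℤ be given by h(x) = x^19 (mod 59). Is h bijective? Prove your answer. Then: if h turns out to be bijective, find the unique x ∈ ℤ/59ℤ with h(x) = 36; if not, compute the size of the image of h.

Since 59 is prime, the nonzero elements of ℤ/59ℤ form a cyclic group of order 58.
As gcd(19, 58) = 1, raising to the 19th power is a bijection on this group: if x_1^19 ≡ x_2^19 then (x_1x_2^{−1})^19 = 1, and the only element of order dividing gcd(19, 58) = 1 is 1, so x_1 = x_2.
With h(0) = 0 this makes h injective on all of ℤ/59ℤ, hence bijective (finite equal-size domain and codomain). In particular h is bijective.
Since h is bijective, we find the preimage of 36. The inverse of x ↦ x^19 on (ℤ/59ℤ)^× is x ↦ x^55, because 19·55 = 1045 = 18·58 + 1 ≡ 1 (mod 58) and x^{58} = 1 for x ≠ 0 (Fermat). So h⁻¹(36) = 36^55 mod 59.
Repeated squaring mod 59: 36^1 ≡ 36, 36^2 ≡ 36² = 1296 ≡ 57, 36^4 ≡ 57² = 3249 ≡ 4, 36^8 ≡ 4² = 16, 36^16 ≡ 16² = 256 ≡ 20, 36^32 ≡ 20² = 400 ≡ 46. Since 55 = 32 + 16 + 4 + 2 + 1, 36^55 ≡ 46·20·4·57·36: 46·20 = 920 ≡ 35, then 35·4 = 140 ≡ 22, then 22·57 = 1254 ≡ 15, then 15·36 = 540 ≡ 9. So 36^55 ≡ 9 (mod 59).
Hence h⁻¹(36) = 9.

9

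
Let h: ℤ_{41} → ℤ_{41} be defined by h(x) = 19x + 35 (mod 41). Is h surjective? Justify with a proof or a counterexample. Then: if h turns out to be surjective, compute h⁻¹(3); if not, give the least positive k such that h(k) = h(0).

35

Since gcd(19, 41) = 1, 19 is invertible modulo 41. Euclid's algorithm: 41 = 2·19 + 3, 19 = 6·3 + 1; back-substituting gives 1 = 13·19 − 6·41, so 19⁻¹ ≡ 13 (mod 41).
For any y ∈ ℤ_{41}, x = 13(y − 35) mod 41 satisfies h(x) = 19·13(y − 35) + 35 ≡ y (since 19·13 ≡ 1 mod 41). So every y has a preimage.
So h is surjective.
Since h is surjective, we find h⁻¹(3): we need 19x ≡ 3 − 35 ≡ 9 (mod 41). Using 19⁻¹ = 13: x ≡ 13·9 = 117 = 2·41 + 35, so x = 35.
Check: h(35) = 19·35 + 35 = 700 = 17·41 + 3 ≡ 3 (mod 41).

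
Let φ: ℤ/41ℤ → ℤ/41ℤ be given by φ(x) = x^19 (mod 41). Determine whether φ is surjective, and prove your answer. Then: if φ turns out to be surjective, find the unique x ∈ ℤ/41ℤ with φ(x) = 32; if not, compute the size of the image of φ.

9

Since 41 is prime, the nonzero elements of ℤ/41ℤ form a cyclic group of order 40.
As gcd(19, 40) = 1, raising to the 19th power is a bijection on this group: if a^19 ≡ b^19 then (ab^{−1})^19 = 1, and the only element of order dividing gcd(19, 40) = 1 is 1, so a = b.
With φ(0) = 0 this makes φ injective on all of ℤ/41ℤ, hence bijective (finite equal-size domain and codomain). In particular φ is surjective.
Since φ is surjective, we find the preimage of 32. The inverse of x ↦ x^19 on (ℤ/41ℤ)^× is x ↦ x^19, because 19·19 = 361 = 9·40 + 1 ≡ 1 (mod 40) and x^{40} = 1 for x ≠ 0 (Fermat). So φ⁻¹(32) = 32^19 mod 41.
Repeated squaring mod 41: 32^1 ≡ 32, 32^2 ≡ 32² = 1024 ≡ 40, 32^4 ≡ 40² = 1600 ≡ 1, 32^8 ≡ 1² = 1, 32^16 ≡ 1² = 1. Since 19 = 16 + 2 + 1, 32^19 ≡ 1·40·32: 1·40 = 40, then 40·32 = 1280 ≡ 9. So 32^19 ≡ 9 (mod 41).
Hence φ⁻¹(32) = 9.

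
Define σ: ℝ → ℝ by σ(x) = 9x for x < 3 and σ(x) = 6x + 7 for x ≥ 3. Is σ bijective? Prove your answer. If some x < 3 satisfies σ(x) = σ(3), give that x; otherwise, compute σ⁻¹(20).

Both pieces are strictly increasing (slopes 9 and 6), so each is injective on its own interval.
The left piece maps (−∞, 3) onto (−∞, 27); the right piece maps [3, ∞) onto [25, ∞).
These images overlap. In particular σ(3) = 25 (right piece), and solving 9x = 25 on the left piece gives x = 25/9 < 3.
So σ(25/9) = σ(3) with 25/9 ≠ 3, and σ is not injective, hence not bijective. This x = 25/9 is the requested value below 3.

25/9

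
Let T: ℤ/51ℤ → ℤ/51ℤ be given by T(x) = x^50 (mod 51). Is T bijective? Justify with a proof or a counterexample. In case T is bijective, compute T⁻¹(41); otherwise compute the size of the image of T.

T(7): Repeated squaring mod 51: 7^1 ≡ 7, 7^2 ≡ 7² = 49, 7^4 ≡ 49² = 2401 ≡ 4, 7^8 ≡ 4² = 16, 7^16 ≡ 16² = 256 ≡ 1, 7^32 ≡ 1² = 1. Since 50 = 32 + 16 + 2, 7^50 ≡ 1·1·49: 1·1 = 1, then 1·49 = 49. So 7^50 ≡ 49 (mod 51).
T(10): Repeated squaring mod 51: 10^1 ≡ 10, 10^2 ≡ 10² = 100 ≡ 49, 10^4 ≡ 49² = 2401 ≡ 4, 10^8 ≡ 4² = 16, 10^16 ≡ 16² = 256 ≡ 1, 10^32 ≡ 1² = 1. Since 50 = 32 + 16 + 2, 10^50 ≡ 1·1·49: 1·1 = 1, then 1·49 = 49. So 10^50 ≡ 49 (mod 51).
So T(7) = T(10) = 49 while 7 ≠ 10, hence T is not injective, hence not bijective.
Since T is not bijective, we determine |image(T)|. Computing x^50 mod 51 for each x (by repeated squaring, reducing mod 51 at every step), the values T(0), T(1), …, T(50) are: 0, 1, 4, 9, 16, 25, 36, 49, 13, 30, 49, 19, 42, 16, 43, 21, 1, 34, 18, 4, 43, 33, 25, 19, 15, 13, 13, 15, 19, 25, 33, 43, 4, 18, 34, 1, 21, 43, 16, 42, 19, 49, 30, 13, 49, 36, 25, 16, 9, 4, 1.
The distinct values are {0, 1, 4, 9, 13, 15, 16, 18, 19, 21, 25, 30, 33, 34, 36, 42, 43, 49}; there are 18 of them.

18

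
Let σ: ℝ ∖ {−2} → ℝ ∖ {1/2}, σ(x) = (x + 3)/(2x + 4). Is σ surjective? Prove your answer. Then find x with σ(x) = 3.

-9/5

For any y ≠ 1/2, solving y(2x + 4) = x + 3 for x gives a well-defined x ≠ −2. So σ is surjective.
Solving σ(x) = 3: cross-multiplying gives x + 3 = 3(2x + 4), which rearranges to −5x = 9, so x = −9/5.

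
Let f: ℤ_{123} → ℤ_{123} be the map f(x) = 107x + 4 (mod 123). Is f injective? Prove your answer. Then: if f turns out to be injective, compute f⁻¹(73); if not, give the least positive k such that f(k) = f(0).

111

Suppose f(u) = f(v) in ℤ_{123}. Then 107u + 4 ≡ 107v + 4 (mod 123), hence 107(u − v) ≡ 0 (mod 123).
Since gcd(107, 123) = 1, 107 is invertible modulo 123, therefore u − v ≡ 0 (mod 123), i.e. u = v.
Therefore f is injective.
We now compute 107⁻¹ mod 123 explicitly. Euclid's algorithm: 123 = 1·107 + 16, 107 = 6·16 + 11, 16 = 1·11 + 5, 11 = 2·5 + 1; back-substituting gives 1 = 23·107 − 20·123, so 107⁻¹ ≡ 23 (mod 123).
Since f is injective, we find f⁻¹(73): we need 107x ≡ 73 − 4 ≡ 69 (mod 123). Using 107⁻¹ = 23: x ≡ 23·69 = 1587 = 12·123 + 111, so x = 111.
Check: f(111) = 107·111 + 4 = 11881 = 96·123 + 73 ≡ 73 (mod 123).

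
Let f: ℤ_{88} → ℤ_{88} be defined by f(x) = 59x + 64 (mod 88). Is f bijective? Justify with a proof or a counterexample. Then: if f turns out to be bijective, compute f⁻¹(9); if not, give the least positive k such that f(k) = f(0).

If f(u) = f(v), then 59u ≡ 59v (mod 88). Because gcd(59, 88) = 1, we may cancel 59 to get u ≡ v (mod 88).
We now compute 59⁻¹ mod 88 explicitly. Euclid's algorithm: 88 = 1·59 + 29, 59 = 2·29 + 1; back-substituting gives 1 = 3·59 − 2·88, so 59⁻¹ ≡ 3 (mod 88).
Then y ↦ 3(y − 64) is a two-sided inverse to f, so every y ∈ ℤ_{88} has a preimage.
So f is bijective.
Since f is bijective, we compute f⁻¹(9): solve 59x + 64 ≡ 9 (mod 88), i.e. 59x ≡ 33 (mod 88).
Multiplying by 59⁻¹ = 3 gives x ≡ 3·33 = 99 = 1·88 + 11 ≡ 11 (mod 88).
Check: f(11) = 59·11 + 64 = 713 = 8·88 + 9 ≡ 9 (mod 88).

11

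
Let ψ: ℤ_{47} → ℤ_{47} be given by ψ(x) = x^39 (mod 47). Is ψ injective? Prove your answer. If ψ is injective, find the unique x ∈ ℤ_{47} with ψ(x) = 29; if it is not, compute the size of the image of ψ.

45

Since 47 is prime, the nonzero elements of ℤ_{47} form a cyclic group of order 46.
As gcd(39, 46) = 1, raising to the 39th power is a bijection on this group: if s^39 ≡ t^39 then (st^{−1})^39 = 1, and the only element of order dividing gcd(39, 46) = 1 is 1, so s = t.
With ψ(0) = 0 this makes ψ injective on all of ℤ_{47}, hence bijective (finite equal-size domain and codomain). In particular ψ is injective.
Since ψ is injective, we find the preimage of 29. The inverse of x ↦ x^39 on (ℤ_{47})^× is x ↦ x^13, because 39·13 = 507 = 11·46 + 1 ≡ 1 (mod 46) and x^{46} = 1 for x ≠ 0 (Fermat). So ψ⁻¹(29) = 29^13 mod 47.
Repeated squaring mod 47: 29^1 ≡ 29, 29^2 ≡ 29² = 841 ≡ 42, 29^4 ≡ 42² = 1764 ≡ 25, 29^8 ≡ 25² = 625 ≡ 14. Since 13 = 8 + 4 + 1, 29^13 ≡ 14·25·29: 14·25 = 350 ≡ 21, then 21·29 = 609 ≡ 45. So 29^13 ≡ 45 (mod 47).
Hence ψ⁻¹(29) = 45.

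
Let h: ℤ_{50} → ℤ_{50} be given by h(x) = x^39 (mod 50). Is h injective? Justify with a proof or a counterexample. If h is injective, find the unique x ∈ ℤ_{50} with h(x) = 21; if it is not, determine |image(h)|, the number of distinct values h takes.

h(0) = 0^39 = 0.
h(10): Repeated squaring mod 50: 10^1 ≡ 10, 10^2 ≡ 10² = 100 ≡ 0, 10^4 ≡ 0² = 0, 10^8 ≡ 0² = 0, 10^16 ≡ 0² = 0, 10^32 ≡ 0² = 0. Since 39 = 32 + 4 + 2 + 1, 10^39 ≡ 0·0·0·10: 0·0 = 0, then 0·0 = 0, then 0·10 = 0. So 10^39 ≡ 0 (mod 50).
So h(0) = h(10) = 0 while 0 ≠ 10, hence h is not injective.
Since h is not injective, we determine |image(h)|. Computing x^39 mod 50 for each x (by repeated squaring, reducing mod 50 at every step), the values h(0), h(1), …, h(49) are: 0, 1, 38, 17, 44, 25, 46, 43, 22, 39, 0, 41, 48, 27, 34, 25, 36, 3, 32, 29, 0, 31, 8, 37, 24, 25, 26, 13, 42, 19, 0, 21, 18, 47, 14, 25, 16, 23, 2, 9, 0, 11, 28, 7, 4, 25, 6, 33, 12, 49.
The distinct values are {0, 1, 2, 3, 4, 6, 7, 8, 9, 11, 12, 13, 14, 16, 17, 18, 19, 21, 22, 23, 24, 25, 26, 27, 28, 29, 31, 32, 33, 34, 36, 37, 38, 39, 41, 42, 43, 44, 46, 47, 48, 49}; there are 42 of them.

42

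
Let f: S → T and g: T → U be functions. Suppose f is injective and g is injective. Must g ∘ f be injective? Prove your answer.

Suppose (g ∘ f)(x_1) = (g ∘ f)(x_2), i.e. g(f(x_1)) = g(f(x_2)).
Since g is injective, f(x_1) = f(x_2). Since f is injective, x_1 = x_2. Thus g ∘ f is injective.

injective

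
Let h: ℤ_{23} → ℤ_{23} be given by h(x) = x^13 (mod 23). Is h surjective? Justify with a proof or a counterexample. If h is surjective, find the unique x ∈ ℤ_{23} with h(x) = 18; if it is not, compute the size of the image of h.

Since 23 is prime, the nonzero elements of ℤ_{23} form a cyclic group of order 22.
As gcd(13, 22) = 1, raising to the 13th power is a bijection on this group: if a^13 ≡ b^13 then (ab^{−1})^13 = 1, and the only element of order dividing gcd(13, 22) = 1 is 1, so a = b.
With h(0) = 0 this makes h injective on all of ℤ_{23}, hence bijective (finite equal-size domain and codomain). In particular h is surjective.
Since h is surjective, we find the preimage of 18. The inverse of x ↦ x^13 on (ℤ_{23})^× is x ↦ x^17, because 13·17 = 221 = 10·22 + 1 ≡ 1 (mod 22) and x^{22} = 1 for x ≠ 0 (Fermat). So h⁻¹(18) = 18^17 mod 23.
Repeated squaring mod 23: 18^1 ≡ 18, 18^2 ≡ 18² = 324 ≡ 2, 18^4 ≡ 2² = 4, 18^8 ≡ 4² = 16, 18^16 ≡ 16² = 256 ≡ 3. Since 17 = 16 + 1, 18^17 ≡ 3·18: 3·18 = 54 ≡ 8. So 18^17 ≡ 8 (mod 23).
Hence h⁻¹(18) = 8.

8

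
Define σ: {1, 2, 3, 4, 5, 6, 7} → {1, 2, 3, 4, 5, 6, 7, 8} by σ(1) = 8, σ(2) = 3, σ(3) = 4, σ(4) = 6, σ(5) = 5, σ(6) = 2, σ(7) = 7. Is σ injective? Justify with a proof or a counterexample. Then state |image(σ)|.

The values σ(1), …, σ(7) are 8, 3, 4, 6, 5, 2, 7 — all distinct.
So σ(x_1) = σ(x_2) only when x_1 = x_2, and σ is injective.
The image of σ is {2, 3, 4, 5, 6, 7, 8}, which has 7 elements.

7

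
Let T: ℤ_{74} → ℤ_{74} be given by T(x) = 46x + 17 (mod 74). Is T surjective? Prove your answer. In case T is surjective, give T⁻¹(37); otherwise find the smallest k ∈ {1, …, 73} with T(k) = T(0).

Since gcd(46, 74) = 2, we have 46x ≡ 0 (mod 2) for all x, so T(x) ≡ 1 (mod 2).
But 0 ≢ 1 (mod 2), so 0 ∈ ℤ_{74} has no preimage. Hence T is not surjective.
Since T is not surjective, we find the least positive k with T(k) = T(0): this means 46k ≡ 0 (mod 74), i.e. 74 ∣ 46k. Since gcd(46, 74) = 2, dividing through by 2 this holds exactly when 37 ∣ 23k, and as gcd(23, 37) = 1, exactly when 37 ∣ k.
The smallest positive such k is 37.

37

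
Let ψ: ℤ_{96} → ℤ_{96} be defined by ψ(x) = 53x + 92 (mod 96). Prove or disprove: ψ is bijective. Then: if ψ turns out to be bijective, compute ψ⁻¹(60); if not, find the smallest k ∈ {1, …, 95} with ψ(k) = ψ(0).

Suppose ψ(x_1) = ψ(x_2) in ℤ_{96}. Then 53x_1 + 92 ≡ 53x_2 + 92 (mod 96), so 53(x_1 − x_2) ≡ 0 (mod 96).
Since gcd(53, 96) = 1, 53 is invertible modulo 96, so x_1 − x_2 ≡ 0 (mod 96), i.e. x_1 = x_2.
We now compute 53⁻¹ mod 96 explicitly. Euclid's algorithm: 96 = 1·53 + 43, 53 = 1·43 + 10, 43 = 4·10 + 3, 10 = 3·3 + 1; back-substituting gives 1 = 29·53 − 16·96, so 53⁻¹ ≡ 29 (mod 96).
For any y ∈ ℤ_{96}, x = 29(y − 92) mod 96 satisfies ψ(x) = 53·29(y − 92) + 92 ≡ y (since 53·29 ≡ 1 mod 96). So every y has a preimage.
Thus ψ is bijective.
Since ψ is bijective, we find ψ⁻¹(60): we need 53x ≡ 60 − 92 ≡ 64 (mod 96). Using 53⁻¹ = 29: x ≡ 29·64 = 1856 = 19·96 + 32, so x = 32.
Check: ψ(32) = 53·32 + 92 = 1788 = 18·96 + 60 ≡ 60 (mod 96).

32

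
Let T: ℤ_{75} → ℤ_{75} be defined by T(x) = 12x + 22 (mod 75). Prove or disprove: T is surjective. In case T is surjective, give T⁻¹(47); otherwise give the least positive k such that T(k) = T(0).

25

Recall that T is surjective if every y in the codomain equals T(x) for some x in the domain.
Since gcd(12, 75) = 3, we have 12x ≡ 0 (mod 3) for all x, so T(x) ≡ 1 (mod 3).
But 0 ≢ 1 (mod 3), so 0 ∈ ℤ_{75} has no preimage. Hence T is not surjective.
Since T is not surjective, we find the least positive k with T(k) = T(0): this means 12k ≡ 0 (mod 75), i.e. 75 ∣ 12k. Since gcd(12, 75) = 3, dividing through by 3 this holds exactly when 25 ∣ 4k, and as gcd(4, 25) = 1, exactly when 25 ∣ k.
The smallest positive such k is 25.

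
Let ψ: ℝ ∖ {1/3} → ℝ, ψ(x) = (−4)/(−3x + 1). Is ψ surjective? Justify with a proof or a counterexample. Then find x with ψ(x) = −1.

-1

If ψ(x) = 0, cross-multiplying gives −3(−4) = 0(−3x + 1), which simplifies to 12 = 0 — false.  So 0 has no preimage and ψ is not surjective.
Solving ψ(x) = −1: cross-multiplying gives −4 = −1(−3x + 1), which rearranges to −3x = 3, so x = −1.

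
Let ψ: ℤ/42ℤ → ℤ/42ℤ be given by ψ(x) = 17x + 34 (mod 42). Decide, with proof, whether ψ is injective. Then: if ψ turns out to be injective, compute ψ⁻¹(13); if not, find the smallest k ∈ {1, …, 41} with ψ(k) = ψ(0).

21

By definition, ψ is injective if ψ(s) = ψ(t) implies s = t.
Suppose ψ(s) = ψ(t) in ℤ/42ℤ. Then 17s + 34 ≡ 17t + 34 (mod 42), therefore 17(s − t) ≡ 0 (mod 42).
Since gcd(17, 42) = 1, 17 is invertible modulo 42, thus s − t ≡ 0 (mod 42), i.e. s = t.
Hence ψ is injective.
We now compute 17⁻¹ mod 42 explicitly. Euclid's algorithm: 42 = 2·17 + 8, 17 = 2·8 + 1; back-substituting gives 1 = 5·17 − 2·42, so 17⁻¹ ≡ 5 (mod 42).
Since ψ is injective, we compute ψ⁻¹(13): solve 17x + 34 ≡ 13 (mod 42), i.e. 17x ≡ 21 (mod 42).
Multiplying by 17⁻¹ = 5 gives x ≡ 5·21 = 105 = 2·42 + 21 ≡ 21 (mod 42).
Check: ψ(21) = 17·21 + 34 = 391 = 9·42 + 13 ≡ 13 (mod 42).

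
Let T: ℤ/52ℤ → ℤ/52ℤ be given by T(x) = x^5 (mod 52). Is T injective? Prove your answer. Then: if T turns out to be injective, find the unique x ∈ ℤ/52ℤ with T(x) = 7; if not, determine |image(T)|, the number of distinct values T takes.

39

T(0) = 0^5 = 0.
T(26): Repeated squaring mod 52: 26^1 ≡ 26, 26^2 ≡ 26² = 676 ≡ 0, 26^4 ≡ 0² = 0. Since 5 = 4 + 1, 26^5 ≡ 0·26: 0·26 = 0. So 26^5 ≡ 0 (mod 52).
So T(0) = T(26) = 0 while 0 ≠ 26, hence T is not injective.
Since T is not injective, we determine |image(T)|. Computing x^5 mod 52 for each x (by repeated squaring, reducing mod 52 at every step), the values T(0), T(1), …, T(51) are: 0, 1, 32, 35, 36, 5, 28, 11, 8, 29, 4, 7, 12, 13, 40, 19, 48, 49, 44, 15, 24, 21, 16, 43, 20, 25, 0, 27, 32, 9, 36, 31, 28, 37, 8, 3, 4, 33, 12, 39, 40, 45, 48, 23, 44, 41, 24, 47, 16, 17, 20, 51.
The distinct values are {0, 1, 3, 4, 5, 7, 8, 9, 11, 12, 13, 15, 16, 17, 19, 20, 21, 23, 24, 25, 27, 28, 29, 31, 32, 33, 35, 36, 37, 39, 40, 41, 43, 44, 45, 47, 48, 49, 51}; there are 39 of them.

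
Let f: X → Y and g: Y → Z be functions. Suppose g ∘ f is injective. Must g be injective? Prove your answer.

not injective

No. Take X = {1, 2, 3}, Y = {1, 2, 3, 4}, Z = {1, 2, 3, 4}, f(a) = a for each a ∈ X, and g(b) = 3 if b ∈ {3, 4} else g(b) = b.
Then g ∘ f = f is injective (X ⊂ Y and f is the inclusion), but g(3) = g(4) = 3 with 3 ≠ 4, so g is not injective.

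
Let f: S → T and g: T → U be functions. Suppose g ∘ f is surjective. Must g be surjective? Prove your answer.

surjective

Let c ∈ U. Since g ∘ f is surjective, some a ∈ S has g(f(a)) = c. Then b = f(a) ∈ T satisfies g(b) = c. So g is surjective.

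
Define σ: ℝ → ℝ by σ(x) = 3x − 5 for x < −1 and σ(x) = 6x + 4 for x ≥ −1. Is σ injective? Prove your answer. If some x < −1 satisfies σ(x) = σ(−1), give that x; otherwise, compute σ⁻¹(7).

Both pieces are strictly increasing (slopes 3 and 6), so each is injective on its own interval.
The left piece maps (−∞, −1) onto (−∞, −8); the right piece maps [−1, ∞) onto [−2, ∞).
These images are disjoint, so no value is attained by both pieces. Thus σ is injective.
Because the two images are disjoint, no x < −1 has σ(x) = σ(−1), so we compute σ⁻¹(7): 7 lies in [−2, ∞), so solve 6x + 4 = 7: x = (7 − 4)/6 = 1/2.

1/2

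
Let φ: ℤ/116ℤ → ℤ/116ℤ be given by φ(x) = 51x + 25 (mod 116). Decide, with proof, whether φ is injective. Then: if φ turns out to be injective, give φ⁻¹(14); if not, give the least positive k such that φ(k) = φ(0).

43

If φ(a) = φ(b), then 51a ≡ 51b (mod 116). Because gcd(51, 116) = 1, we may cancel 51 to get a ≡ b (mod 116).
Therefore φ is injective.
We now compute 51⁻¹ mod 116 explicitly. Euclid's algorithm: 116 = 2·51 + 14, 51 = 3·14 + 9, 14 = 1·9 + 5, 9 = 1·5 + 4, 5 = 1·4 + 1; back-substituting gives 1 = 91·51 − 40·116, so 51⁻¹ ≡ 91 (mod 116).
Since φ is injective, we find φ⁻¹(14): we need 51x ≡ 14 − 25 ≡ 105 (mod 116). Using 51⁻¹ = 91: x ≡ 91·105 = 9555 = 82·116 + 43, so x = 43.
Check: φ(43) = 51·43 + 25 = 2218 = 19·116 + 14 ≡ 14 (mod 116).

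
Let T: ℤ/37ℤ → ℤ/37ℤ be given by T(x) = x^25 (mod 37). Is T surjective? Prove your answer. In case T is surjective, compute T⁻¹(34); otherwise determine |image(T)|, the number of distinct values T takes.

Since 37 is prime, the nonzero elements of ℤ/37ℤ form a cyclic group of order 36.
As gcd(25, 36) = 1, raising to the 25th power is a bijection on this group: if s^25 ≡ t^25 then (st^{−1})^25 = 1, and the only element of order dividing gcd(25, 36) = 1 is 1, so s = t.
With T(0) = 0 this makes T injective on all of ℤ/37ℤ, hence bijective (finite equal-size domain and codomain). In particular T is surjective.
Since T is surjective, we find the preimage of 34. The inverse of x ↦ x^25 on (ℤ/37ℤ)^× is x ↦ x^13, because 25·13 = 325 = 9·36 + 1 ≡ 1 (mod 36) and x^{36} = 1 for x ≠ 0 (Fermat). So T⁻¹(34) = 34^13 mod 37.
Repeated squaring mod 37: 34^1 ≡ 34, 34^2 ≡ 34² = 1156 ≡ 9, 34^4 ≡ 9² = 81 ≡ 7, 34^8 ≡ 7² = 49 ≡ 12. Since 13 = 8 + 4 + 1, 34^13 ≡ 12·7·34: 12·7 = 84 ≡ 10, then 10·34 = 340 ≡ 7. So 34^13 ≡ 7 (mod 37).
Hence T⁻¹(34) = 7.

7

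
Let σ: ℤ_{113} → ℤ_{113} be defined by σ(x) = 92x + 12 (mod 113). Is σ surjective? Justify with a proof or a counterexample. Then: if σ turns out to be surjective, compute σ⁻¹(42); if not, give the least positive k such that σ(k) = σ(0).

47

Since gcd(92, 113) = 1, 92 is invertible modulo 113. Euclid's algorithm: 113 = 1·92 + 21, 92 = 4·21 + 8, 21 = 2·8 + 5, 8 = 1·5 + 3, 5 = 1·3 + 2, 3 = 1·2 + 1; back-substituting gives 1 = 43·92 − 35·113, so 92⁻¹ ≡ 43 (mod 113).
Then y ↦ 43(y − 12) is a two-sided inverse to σ, so every y ∈ ℤ_{113} has a preimage.
Thus σ is surjective.
Since σ is surjective, we find σ⁻¹(42): we need 92x ≡ 42 − 12 ≡ 30 (mod 113). Using 92⁻¹ = 43: x ≡ 43·30 = 1290 = 11·113 + 47, so x = 47.
Check: σ(47) = 92·47 + 12 = 4336 = 38·113 + 42 ≡ 42 (mod 113).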